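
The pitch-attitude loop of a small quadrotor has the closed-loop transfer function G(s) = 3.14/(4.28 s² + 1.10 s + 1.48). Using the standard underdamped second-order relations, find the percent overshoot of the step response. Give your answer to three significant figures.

%OS ≈ 49.5%

Dividing through by 4.28: denominator becomes s² + 0.2570 s + 0.3458.
So ω_n = √0.3458 = 0.588 rad/s and ζ = 0.2570/(2·0.588) = 0.219.
%OS = 100·exp(−πζ/√(1−ζ²)) = 49.5%.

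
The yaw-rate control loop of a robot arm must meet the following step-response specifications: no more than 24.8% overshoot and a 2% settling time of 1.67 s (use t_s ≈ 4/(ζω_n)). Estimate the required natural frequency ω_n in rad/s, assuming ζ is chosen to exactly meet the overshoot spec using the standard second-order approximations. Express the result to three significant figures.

From %OS = 100·exp(−πζ/√(1−ζ²)), invert to get ζ = −ln(OS)/√(π² + ln²(OS)) with OS = 0.248.
−ln 0.248 = 1.394, so ζ = 1.394/√(π² + 1.944) = 0.406.
Then ω_n = 4/(ζ t_s) = 4/(0.406 × 1.67) = 5.90 rad/s.

ω_n ≈ 5.90 rad/s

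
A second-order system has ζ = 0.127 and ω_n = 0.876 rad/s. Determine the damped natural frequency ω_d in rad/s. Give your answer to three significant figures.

ω_d = ω_n√(1−ζ²) = 0.876·√0.984 = 0.869 rad/s.

ω_d ≈ 0.869 rad/s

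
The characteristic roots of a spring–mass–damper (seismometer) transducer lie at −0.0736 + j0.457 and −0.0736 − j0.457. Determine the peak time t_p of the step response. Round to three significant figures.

t_p = π/ω_d with ω_d = 0.457 (the imaginary part), so t_p = 6.87 s.

t_p ≈ 6.87 s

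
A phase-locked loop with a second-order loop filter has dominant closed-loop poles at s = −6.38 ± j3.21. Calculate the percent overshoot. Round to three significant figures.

%OS ≈ 0.194%

With σ = 6.38, ω_d = 3.21: ω_n = √(σ²+ω_d²) = 7.14 rad/s, ζ = σ/ω_n = 0.893.
Overshoot: exp(−π·0.893/√(1−0.893²)) = 0.00194, i.e. 0.194%.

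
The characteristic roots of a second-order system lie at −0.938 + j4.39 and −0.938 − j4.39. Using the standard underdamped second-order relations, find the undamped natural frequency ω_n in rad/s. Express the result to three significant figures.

ω_n ≈ 4.49 rad/s

The poles are at −σ ± jω_d with σ = 0.938 and ω_d = 4.39, so ω_n = √(σ²+ω_d²) = 4.49 rad/s and ζ = σ/ω_n = 0.209.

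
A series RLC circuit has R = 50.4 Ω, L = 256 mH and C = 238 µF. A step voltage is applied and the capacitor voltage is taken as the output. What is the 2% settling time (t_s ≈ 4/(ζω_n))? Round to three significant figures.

t_s ≈ 0.0406 s

For a series RLC circuit (capacitor voltage as output), ω_n = 1/√(LC) = 1/√(256 mH · 238 µF) = 128 rad/s.
ζ = (R/2)·√(C/L) = (50.4/2)·√(238 µF/256 mH) = 0.768.
t_s ≈ 4/(ζω_n) = 0.0406 s.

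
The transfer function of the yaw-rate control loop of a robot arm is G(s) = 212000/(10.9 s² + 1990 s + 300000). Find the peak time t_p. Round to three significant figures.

Dividing through by 10.9: denominator becomes s² + 182.6 s + 27520.
So ω_n = √27520 = 166 rad/s and ζ = 182.6/(2·166) = 0.550.
The damped frequency ω_d = ω_n√(1−ζ²) = 139 rad/s. t_p = π/ω_d = 0.0227 s.

t_p ≈ 0.0227 s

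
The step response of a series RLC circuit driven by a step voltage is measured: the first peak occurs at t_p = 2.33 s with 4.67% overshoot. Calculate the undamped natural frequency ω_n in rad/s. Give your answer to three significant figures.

ζ from %OS: ζ = |ln 0.0467|/√(π²+ln²0.0467) = 0.698.
From t_p = π/ω_d, ω_d = π/2.33 = 1.35 rad/s, so ω_n = ω_d/√(1−ζ²) = 1.88 rad/s.

ω_n ≈ 1.88 rad/s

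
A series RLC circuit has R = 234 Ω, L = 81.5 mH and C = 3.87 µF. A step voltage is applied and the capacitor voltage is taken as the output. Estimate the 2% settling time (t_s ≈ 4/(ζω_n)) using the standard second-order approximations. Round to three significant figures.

For a series RLC circuit (capacitor voltage as output), ω_n = 1/√(LC) = 1/√(81.5 mH · 3.87 µF) = 1780 rad/s.
ζ = (R/2)·√(C/L) = (234/2)·√(3.87 µF/81.5 mH) = 0.806.
t_s ≈ 4/(ζω_n) = 0.00279 s.

t_s ≈ 0.00279 s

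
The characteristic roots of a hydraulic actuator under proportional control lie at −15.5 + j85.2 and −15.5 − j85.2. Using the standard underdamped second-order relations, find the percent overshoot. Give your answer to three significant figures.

%OS ≈ 56.5%

With σ = 15.5, ω_d = 85.2: ω_n = √(σ²+ω_d²) = 86.6 rad/s, ζ = σ/ω_n = 0.179.
Overshoot: exp(−π·0.179/√(1−0.179²)) = 0.565, i.e. 56.5%.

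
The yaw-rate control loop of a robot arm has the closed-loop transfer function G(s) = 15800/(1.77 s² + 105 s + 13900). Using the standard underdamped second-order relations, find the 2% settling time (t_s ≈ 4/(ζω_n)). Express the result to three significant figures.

Dividing through by 1.77: denominator becomes s² + 59.32 s + 7853.
So ω_n = √7853 = 88.6 rad/s and ζ = 59.32/(2·88.6) = 0.335.
t_s ≈ 4/(ζω_n) = 0.135 s.

t_s ≈ 0.135 s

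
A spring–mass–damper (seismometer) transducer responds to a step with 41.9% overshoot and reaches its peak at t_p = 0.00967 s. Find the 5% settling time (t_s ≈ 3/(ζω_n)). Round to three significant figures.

ζ from %OS: ζ = |ln 0.419|/√(π²+ln²0.419) = 0.267.
From t_p = π/ω_d, ω_d = π/0.00967 = 325 rad/s, so ω_n = ω_d/√(1−ζ²) = 337 rad/s.
t_s ≈ 3/(ζω_n) = 3/(0.267·337) = 0.0333 s.

t_s ≈ 0.0333 s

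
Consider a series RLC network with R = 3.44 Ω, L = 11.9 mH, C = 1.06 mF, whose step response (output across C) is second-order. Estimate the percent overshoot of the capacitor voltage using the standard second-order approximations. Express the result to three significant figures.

%OS ≈ 15.3%

For a series RLC circuit (capacitor voltage as output), ω_n = 1/√(LC) = 1/√(11.9 mH · 1.06 mF) = 282 rad/s.
ζ = (R/2)·√(C/L) = (3.44/2)·√(1.06 mF/11.9 mH) = 0.513.
Overshoot: exp(−π·0.513/√(1−0.513²)) = 0.153, i.e. 15.3%.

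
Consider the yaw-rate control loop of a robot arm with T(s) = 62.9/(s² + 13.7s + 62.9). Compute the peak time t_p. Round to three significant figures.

Matching coefficients with s² + 2ζω_n s + ω_n² gives ω_n² = 62.9 ⇒ ω_n = 7.93 rad/s, and ζ = 13.7/(2ω_n) = 0.864.
ω_d = 7.93·√(1 − 0.864²) = 4.00 rad/s. Then t_p = π/ω_d = 0.786 s.

t_p ≈ 0.786 s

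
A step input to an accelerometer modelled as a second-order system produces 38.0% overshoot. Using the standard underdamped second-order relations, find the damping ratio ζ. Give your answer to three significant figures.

ζ = −ln(OS)/√(π² + (ln OS)²). With OS = 0.380, ln OS = −0.9676 and ζ = 0.9676/3.287 = 0.294.

ζ ≈ 0.294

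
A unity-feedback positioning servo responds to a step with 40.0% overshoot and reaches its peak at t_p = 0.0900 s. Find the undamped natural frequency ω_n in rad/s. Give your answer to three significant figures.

ω_n ≈ 36.4 rad/s

From the overshoot, ζ = −ln(OS)/√(π²+ln²(OS)) = 0.280.
t_p = π/ω_d ⇒ ω_d = 34.9 rad/s; then ω_n = ω_d/√(1−ζ²) = 36.4 rad/s.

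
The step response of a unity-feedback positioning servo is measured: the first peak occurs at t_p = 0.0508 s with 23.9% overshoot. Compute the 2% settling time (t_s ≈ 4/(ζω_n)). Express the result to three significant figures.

From the overshoot, ζ = −ln(OS)/√(π²+ln²(OS)) = 0.415.
From t_p = π/ω_d, ω_d = π/0.0508 = 61.8 rad/s, so ω_n = ω_d/√(1−ζ²) = 68.0 rad/s.
t_s ≈ 4/(ζω_n) = 4/(0.415·68.0) = 0.142 s.

t_s ≈ 0.142 s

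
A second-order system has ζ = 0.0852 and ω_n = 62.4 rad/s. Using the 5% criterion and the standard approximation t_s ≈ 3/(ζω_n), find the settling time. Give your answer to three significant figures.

t_s ≈ 3/(ζω_n) = 3/(0.0852 × 62.4) = 0.564 s.

t_s ≈ 0.564 s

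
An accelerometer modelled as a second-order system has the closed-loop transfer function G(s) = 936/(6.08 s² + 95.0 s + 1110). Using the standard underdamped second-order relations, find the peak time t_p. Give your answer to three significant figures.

t_p ≈ 0.285 s

Dividing through by 6.08: denominator becomes s² + 15.62 s + 182.6.
So ω_n = √182.6 = 13.5 rad/s and ζ = 15.62/(2·13.5) = 0.578.
ω_d = ω_n√(1−ζ²) = 11.0 rad/s. t_p = π/ω_d = 0.285 s.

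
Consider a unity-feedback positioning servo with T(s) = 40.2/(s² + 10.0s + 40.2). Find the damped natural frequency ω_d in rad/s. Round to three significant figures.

ω_d ≈ 3.90 rad/s

ω_n = √40.2 = 6.34 rad/s; ζ = 10.0/(2·6.34) = 0.789.
ω_d = 6.34·√(1 − 0.789²) = 3.90 rad/s.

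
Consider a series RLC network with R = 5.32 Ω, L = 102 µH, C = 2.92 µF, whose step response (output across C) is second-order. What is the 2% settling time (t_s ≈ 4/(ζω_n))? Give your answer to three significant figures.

t_s ≈ 0.000153 s

For a series RLC circuit (capacitor voltage as output), ω_n = 1/√(LC) = 1/√(102 µH · 2.92 µF) = 57900 rad/s.
ζ = (R/2)·√(C/L) = (5.32/2)·√(2.92 µF/102 µH) = 0.450.
t_s ≈ 4/(ζω_n) = 0.000153 s.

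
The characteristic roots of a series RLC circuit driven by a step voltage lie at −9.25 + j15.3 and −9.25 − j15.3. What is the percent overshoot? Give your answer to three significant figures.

%OS ≈ 15.0%

With σ = 9.25, ω_d = 15.3: ω_n = √(σ²+ω_d²) = 17.9 rad/s, ζ = σ/ω_n = 0.517.
%OS = 100 e^{−πζ/√(1−ζ²)} with ζ = 0.517 gives 15.0%.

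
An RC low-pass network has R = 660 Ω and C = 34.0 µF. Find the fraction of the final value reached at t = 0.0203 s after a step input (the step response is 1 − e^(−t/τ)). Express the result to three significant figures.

τ = RC = 660 × 34.0 µF = 0.0224 s.
y(t)/y_∞ = 1 − e^(−t/τ) = 1 − e^(−0.0203/0.0224) = 1 − e^(−0.905) = 0.595.

y/y_∞ ≈ 0.595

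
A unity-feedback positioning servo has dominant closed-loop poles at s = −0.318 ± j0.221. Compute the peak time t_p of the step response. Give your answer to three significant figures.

t_p = π/ω_d with ω_d = 0.221 (the imaginary part), so t_p = 14.2 s.

t_p ≈ 14.2 s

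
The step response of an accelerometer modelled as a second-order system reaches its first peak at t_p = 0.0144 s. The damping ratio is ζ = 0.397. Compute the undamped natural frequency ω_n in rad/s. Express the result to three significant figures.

Peak time t_p = π/ω_d, so ω_d = π/t_p = π/0.0144 = 218 rad/s.
ω_n = ω_d/√(1−ζ²) = 218/√0.842 = 238 rad/s.

ω_n ≈ 238 rad/s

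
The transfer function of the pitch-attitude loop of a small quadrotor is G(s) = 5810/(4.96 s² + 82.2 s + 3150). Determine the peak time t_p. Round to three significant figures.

Dividing through by 4.96: denominator becomes s² + 16.57 s + 635.1.
So ω_n = √635.1 = 25.2 rad/s and ζ = 16.57/(2·25.2) = 0.329.
The damped frequency ω_d = ω_n√(1−ζ²) = 23.8 rad/s. t_p = π/ω_d = 0.132 s.

t_p ≈ 0.132 s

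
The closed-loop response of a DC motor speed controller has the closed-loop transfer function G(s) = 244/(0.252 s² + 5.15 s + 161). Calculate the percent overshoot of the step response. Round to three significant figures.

%OS ≈ 24.9%

Dividing through by 0.252: denominator becomes s² + 20.44 s + 638.9.
So ω_n = √638.9 = 25.3 rad/s and ζ = 20.44/(2·25.3) = 0.404.
Overshoot: exp(−π·0.404/√(1−0.404²)) = 0.249, i.e. 24.9%.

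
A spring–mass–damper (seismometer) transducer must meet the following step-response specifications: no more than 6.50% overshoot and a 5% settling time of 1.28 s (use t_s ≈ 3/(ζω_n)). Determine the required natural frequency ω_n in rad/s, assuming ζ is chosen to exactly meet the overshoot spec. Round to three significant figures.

ω_n ≈ 3.57 rad/s

From %OS = 100·exp(−πζ/√(1−ζ²)), invert to get ζ = −ln(OS)/√(π² + ln²(OS)) with OS = 0.0650.
−ln 0.0650 = 2.733, so ζ = 2.733/√(π² + 7.471) = 0.656.
Then ω_n = 3/(ζ t_s) = 3/(0.656 × 1.28) = 3.57 rad/s.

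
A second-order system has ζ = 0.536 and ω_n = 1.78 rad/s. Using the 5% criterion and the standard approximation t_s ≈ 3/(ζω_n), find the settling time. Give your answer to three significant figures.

t_s ≈ 3.14 s

t_s ≈ 3/(ζω_n) = 3/(0.536 × 1.78) = 3.14 s.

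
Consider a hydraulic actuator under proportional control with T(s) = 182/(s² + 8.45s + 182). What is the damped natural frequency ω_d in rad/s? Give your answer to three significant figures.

ω_d ≈ 12.8 rad/s

Matching coefficients with s² + 2ζω_n s + ω_n² gives ω_n² = 182 ⇒ ω_n = 13.5 rad/s, and ζ = 8.45/(2ω_n) = 0.313.
ω_d = ω_n√(1−ζ²) = 12.8 rad/s.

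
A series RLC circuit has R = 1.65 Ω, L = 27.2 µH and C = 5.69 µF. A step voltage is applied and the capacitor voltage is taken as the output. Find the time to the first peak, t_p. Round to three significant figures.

t_p ≈ 0.0000422 s

For a series RLC circuit (capacitor voltage as output), ω_n = 1/√(LC) = 1/√(27.2 µH · 5.69 µF) = 80400 rad/s.
ζ = (R/2)·√(C/L) = (1.65/2)·√(5.69 µF/27.2 µH) = 0.377.
The damped frequency ω_d = ω_n√(1−ζ²) = 74400 rad/s. t_p = π/ω_d = 0.0000422 s.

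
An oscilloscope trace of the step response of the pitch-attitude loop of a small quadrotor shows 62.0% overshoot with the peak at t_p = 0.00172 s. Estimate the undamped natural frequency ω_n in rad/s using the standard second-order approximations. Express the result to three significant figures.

ω_n ≈ 1850 rad/s

The overshoot fixes ζ = −ln(OS)/√(π²+ln²(OS)) = 0.150.
From t_p = π/ω_d, ω_d = π/0.00172 = 1830 rad/s, so ω_n = ω_d/√(1−ζ²) = 1850 rad/s.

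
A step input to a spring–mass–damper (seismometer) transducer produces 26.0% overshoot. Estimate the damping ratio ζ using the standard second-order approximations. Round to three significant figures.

ζ ≈ 0.394

ζ = −ln(OS)/√(π² + (ln OS)²). With OS = 0.260, ln OS = −1.347 and ζ = 1.347/3.418 = 0.394.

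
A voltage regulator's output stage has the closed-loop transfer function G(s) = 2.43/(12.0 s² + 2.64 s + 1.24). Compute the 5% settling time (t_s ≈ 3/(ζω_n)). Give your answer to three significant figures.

Dividing through by 12.0: denominator becomes s² + 0.2200 s + 0.1033.
So ω_n = √0.1033 = 0.321 rad/s and ζ = 0.2200/(2·0.321) = 0.342.
t_s ≈ 3/(ζω_n) = 27.3 s.

t_s ≈ 27.3 s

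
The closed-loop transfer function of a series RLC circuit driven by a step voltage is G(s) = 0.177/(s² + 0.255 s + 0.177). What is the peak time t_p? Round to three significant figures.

Comparing the denominator to s² + 2ζω_n s + ω_n²: ω_n = √0.177 = 0.421 rad/s, and 2ζω_n = 0.255 so ζ = 0.255/(2·0.421) = 0.303.
The damped frequency ω_d = ω_n√(1−ζ²) = 0.401 rad/s. Then t_p = π/ω_d = 7.84 s.

t_p ≈ 7.84 s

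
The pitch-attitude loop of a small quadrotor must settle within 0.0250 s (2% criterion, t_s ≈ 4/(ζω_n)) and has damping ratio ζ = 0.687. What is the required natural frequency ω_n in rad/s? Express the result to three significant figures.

Rearranging t_s ≈ 4/(ζω_n) gives ω_n = 4/(ζ·t_s) = 4/(0.687 × 0.0250) = 233 rad/s.

ω_n ≈ 233 rad/s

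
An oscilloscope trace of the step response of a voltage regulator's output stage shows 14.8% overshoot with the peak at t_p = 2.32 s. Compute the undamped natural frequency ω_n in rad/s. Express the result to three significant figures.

The overshoot fixes ζ = −ln(OS)/√(π²+ln²(OS)) = 0.520.
From t_p = π/ω_d, ω_d = π/2.32 = 1.35 rad/s, so ω_n = ω_d/√(1−ζ²) = 1.58 rad/s.

ω_n ≈ 1.58 rad/s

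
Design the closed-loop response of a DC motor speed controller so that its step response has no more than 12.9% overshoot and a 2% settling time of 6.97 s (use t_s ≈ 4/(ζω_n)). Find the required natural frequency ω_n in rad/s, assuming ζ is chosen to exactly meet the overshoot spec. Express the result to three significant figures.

ω_n ≈ 1.05 rad/s

Inverting the overshoot relation: ζ = |ln 0.129|/√(π² + ln²0.129) = 0.546.
From t_s ≈ 4/(ζω_n): ω_n = 4/(ζ·t_s) = 4/(0.546·6.97) = 1.05 rad/s.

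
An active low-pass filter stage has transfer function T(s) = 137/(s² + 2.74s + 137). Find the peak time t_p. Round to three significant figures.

t_p ≈ 0.270 s

Matching coefficients with s² + 2ζω_n s + ω_n² gives ω_n² = 137 ⇒ ω_n = 11.7 rad/s, and ζ = 2.74/(2ω_n) = 0.117.
ω_d = 11.7·√(1 − 0.117²) = 11.6 rad/s. Then t_p = π/ω_d = 0.270 s.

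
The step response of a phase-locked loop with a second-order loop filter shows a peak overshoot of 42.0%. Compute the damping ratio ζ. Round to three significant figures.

From %OS = 100·exp(−πζ/√(1−ζ²)), invert to get ζ = −ln(OS)/√(π² + ln²(OS)) with OS = 0.420.
−ln 0.420 = 0.8675, so ζ = 0.8675/√(π² + 0.7526) = 0.266.

ζ ≈ 0.266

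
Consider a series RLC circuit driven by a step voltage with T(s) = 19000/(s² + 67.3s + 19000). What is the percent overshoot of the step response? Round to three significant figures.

%OS ≈ 45.3%

Matching coefficients with s² + 2ζω_n s + ω_n² gives ω_n² = 19000 ⇒ ω_n = 138 rad/s, and ζ = 67.3/(2ω_n) = 0.244.
%OS = 100 e^{−πζ/√(1−ζ²)} with ζ = 0.244 gives 45.3%.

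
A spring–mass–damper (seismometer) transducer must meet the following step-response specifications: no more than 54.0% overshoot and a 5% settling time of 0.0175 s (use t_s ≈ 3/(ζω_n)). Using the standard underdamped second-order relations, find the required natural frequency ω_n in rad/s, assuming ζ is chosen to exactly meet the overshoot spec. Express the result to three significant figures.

ω_n ≈ 891 rad/s

From %OS = 100·exp(−πζ/√(1−ζ²)), invert to get ζ = −ln(OS)/√(π² + ln²(OS)) with OS = 0.540.
−ln 0.540 = 0.6162, so ζ = 0.6162/√(π² + 0.3797) = 0.192.
From t_s ≈ 3/(ζω_n): ω_n = 3/(ζ·t_s) = 3/(0.192·0.0175) = 891 rad/s.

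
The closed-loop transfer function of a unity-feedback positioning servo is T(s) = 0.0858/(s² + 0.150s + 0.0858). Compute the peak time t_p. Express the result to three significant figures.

t_p ≈ 11.1 s

Matching coefficients with s² + 2ζω_n s + ω_n² gives ω_n² = 0.0858 ⇒ ω_n = 0.293 rad/s, and ζ = 0.150/(2ω_n) = 0.256.
ω_d = 0.293·√(1 − 0.256²) = 0.283 rad/s. Then t_p = π/ω_d = 11.1 s.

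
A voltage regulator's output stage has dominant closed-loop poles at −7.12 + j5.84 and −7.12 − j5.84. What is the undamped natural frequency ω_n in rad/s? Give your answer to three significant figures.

The poles are at −σ ± jω_d with σ = 7.12 and ω_d = 5.84, so ω_n = √(σ²+ω_d²) = 9.21 rad/s and ζ = σ/ω_n = 0.773.

ω_n ≈ 9.21 rad/s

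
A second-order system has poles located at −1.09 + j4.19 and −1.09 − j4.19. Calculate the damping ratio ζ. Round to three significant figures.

The poles are at −σ ± jω_d with σ = 1.09 and ω_d = 4.19, so ω_n = √(σ²+ω_d²) = 4.33 rad/s and ζ = σ/ω_n = 0.252.

ζ ≈ 0.252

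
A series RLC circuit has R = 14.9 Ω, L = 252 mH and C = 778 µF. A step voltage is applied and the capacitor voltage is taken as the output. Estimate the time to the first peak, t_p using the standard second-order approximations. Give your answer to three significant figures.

t_p ≈ 0.0483 s

For a series RLC circuit (capacitor voltage as output), ω_n = 1/√(LC) = 1/√(252 mH · 778 µF) = 71.4 rad/s.
ζ = (R/2)·√(C/L) = (14.9/2)·√(778 µF/252 mH) = 0.414.
ω_d = ω_n√(1−ζ²) = 65.0 rad/s. t_p = π/ω_d = 0.0483 s.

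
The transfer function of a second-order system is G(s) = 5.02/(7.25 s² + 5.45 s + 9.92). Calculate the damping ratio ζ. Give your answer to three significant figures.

ζ ≈ 0.321

Dividing through by 7.25: denominator becomes s² + 0.7517 s + 1.368.
So ω_n = √1.368 = 1.17 rad/s and ζ = 0.7517/(2·1.17) = 0.321.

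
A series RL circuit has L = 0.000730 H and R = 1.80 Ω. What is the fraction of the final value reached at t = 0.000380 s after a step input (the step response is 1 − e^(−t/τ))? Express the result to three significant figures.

τ = L/R = 0.000730/1.80 = 0.000406 s.
y(t)/y_∞ = 1 − e^(−t/τ) = 1 − e^(−0.000380/0.000406) = 1 − e^(−0.937) = 0.608.

y/y_∞ ≈ 0.608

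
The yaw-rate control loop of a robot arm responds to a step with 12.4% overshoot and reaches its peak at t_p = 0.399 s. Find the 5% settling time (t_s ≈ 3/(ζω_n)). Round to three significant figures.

t_s ≈ 0.573 s

ζ from %OS: ζ = |ln 0.124|/√(π²+ln²0.124) = 0.553.
From t_p = π/ω_d, ω_d = π/0.399 = 7.87 rad/s, so ω_n = ω_d/√(1−ζ²) = 9.45 rad/s.
t_s ≈ 3/(ζω_n) = 3/(0.553·9.45) = 0.573 s.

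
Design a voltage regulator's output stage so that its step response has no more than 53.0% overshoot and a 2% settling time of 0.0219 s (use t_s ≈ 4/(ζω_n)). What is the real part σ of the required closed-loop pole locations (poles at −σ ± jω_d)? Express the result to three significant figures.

The settling-time spec alone fixes σ = ζω_n = 4/t_s = 4/0.0219 = 183.
(Overshoot then fixes ζ = 0.198 and hence ω_d = σ·√(1−ζ²)/ζ = 904 rad/s.)

σ ≈ 183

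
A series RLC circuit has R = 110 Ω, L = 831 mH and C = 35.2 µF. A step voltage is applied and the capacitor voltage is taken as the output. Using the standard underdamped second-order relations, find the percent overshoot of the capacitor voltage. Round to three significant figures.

%OS ≈ 30.0%

For a series RLC circuit (capacitor voltage as output), ω_n = 1/√(LC) = 1/√(831 mH · 35.2 µF) = 185 rad/s.
ζ = (R/2)·√(C/L) = (110/2)·√(35.2 µF/831 mH) = 0.358.
%OS = 100 e^{−πζ/√(1−ζ²)} with ζ = 0.358 gives 30.0%.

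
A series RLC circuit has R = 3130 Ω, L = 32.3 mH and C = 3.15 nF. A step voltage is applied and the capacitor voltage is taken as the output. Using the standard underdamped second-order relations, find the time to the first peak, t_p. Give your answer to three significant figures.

For a series RLC circuit (capacitor voltage as output), ω_n = 1/√(LC) = 1/√(32.3 mH · 3.15 nF) = 99100 rad/s.
ζ = (R/2)·√(C/L) = (3130/2)·√(3.15 nF/32.3 mH) = 0.489.
The damped frequency ω_d = ω_n√(1−ζ²) = 86500 rad/s. t_p = π/ω_d = 0.0000363 s.

t_p ≈ 0.0000363 s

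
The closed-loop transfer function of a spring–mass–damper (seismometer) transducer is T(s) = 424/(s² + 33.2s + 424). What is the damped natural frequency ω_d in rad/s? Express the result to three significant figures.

ω_d ≈ 12.2 rad/s

Matching coefficients with s² + 2ζω_n s + ω_n² gives ω_n² = 424 ⇒ ω_n = 20.6 rad/s, and ζ = 33.2/(2ω_n) = 0.806.
ω_d = ω_n√(1−ζ²) = 12.2 rad/s.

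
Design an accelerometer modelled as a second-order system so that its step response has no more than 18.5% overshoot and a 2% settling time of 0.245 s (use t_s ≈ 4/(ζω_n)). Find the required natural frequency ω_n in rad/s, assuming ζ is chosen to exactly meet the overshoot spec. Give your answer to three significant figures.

Inverting the overshoot relation: ζ = |ln 0.185|/√(π² + ln²0.185) = 0.473.
Then ω_n = 4/(ζ t_s) = 4/(0.473 × 0.245) = 34.5 rad/s.

ω_n ≈ 34.5 rad/s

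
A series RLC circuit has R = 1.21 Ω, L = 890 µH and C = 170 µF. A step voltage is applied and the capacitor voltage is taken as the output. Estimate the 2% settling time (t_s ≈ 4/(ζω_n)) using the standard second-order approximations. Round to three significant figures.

For a series RLC circuit (capacitor voltage as output), ω_n = 1/√(LC) = 1/√(890 µH · 170 µF) = 2570 rad/s.
ζ = (R/2)·√(C/L) = (1.21/2)·√(170 µF/890 µH) = 0.264.
t_s ≈ 4/(ζω_n) = 0.00588 s.

t_s ≈ 0.00588 s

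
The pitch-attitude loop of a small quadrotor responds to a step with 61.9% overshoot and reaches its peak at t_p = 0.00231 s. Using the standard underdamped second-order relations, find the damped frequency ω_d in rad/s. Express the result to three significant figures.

t_p = π/ω_d, so ω_d = π/0.00231 = 1360 rad/s.

ω_d ≈ 1360 rad/s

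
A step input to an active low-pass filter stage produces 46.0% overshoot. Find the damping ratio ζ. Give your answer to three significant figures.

ζ ≈ 0.240

ζ = −ln(OS)/√(π² + (ln OS)²). With OS = 0.460, ln OS = −0.7765 and ζ = 0.7765/3.236 = 0.240.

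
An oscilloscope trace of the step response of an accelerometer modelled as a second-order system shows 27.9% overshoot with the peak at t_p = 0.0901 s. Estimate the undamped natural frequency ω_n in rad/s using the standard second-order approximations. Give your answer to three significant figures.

ω_n ≈ 37.6 rad/s

ζ from %OS: ζ = |ln 0.279|/√(π²+ln²0.279) = 0.376.
From t_p = π/ω_d, ω_d = π/0.0901 = 34.9 rad/s, so ω_n = ω_d/√(1−ζ²) = 37.6 rad/s.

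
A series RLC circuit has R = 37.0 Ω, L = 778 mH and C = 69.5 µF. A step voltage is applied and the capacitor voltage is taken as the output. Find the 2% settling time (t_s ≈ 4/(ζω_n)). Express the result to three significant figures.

For a series RLC circuit (capacitor voltage as output), ω_n = 1/√(LC) = 1/√(778 mH · 69.5 µF) = 136 rad/s.
ζ = (R/2)·√(C/L) = (37.0/2)·√(69.5 µF/778 mH) = 0.175.
t_s ≈ 4/(ζω_n) = 0.168 s.

t_s ≈ 0.168 s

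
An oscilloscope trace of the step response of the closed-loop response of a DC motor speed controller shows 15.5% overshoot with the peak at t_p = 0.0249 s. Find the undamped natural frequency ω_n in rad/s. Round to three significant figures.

From the overshoot, ζ = −ln(OS)/√(π²+ln²(OS)) = 0.510.
From t_p = π/ω_d, ω_d = π/0.0249 = 126 rad/s, so ω_n = ω_d/√(1−ζ²) = 147 rad/s.

ω_n ≈ 147 rad/s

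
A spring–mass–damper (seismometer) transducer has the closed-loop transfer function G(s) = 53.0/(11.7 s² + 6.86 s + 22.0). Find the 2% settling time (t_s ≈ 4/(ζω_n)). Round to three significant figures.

Dividing through by 11.7: denominator becomes s² + 0.5863 s + 1.880.
So ω_n = √1.880 = 1.37 rad/s and ζ = 0.5863/(2·1.37) = 0.214.
t_s ≈ 4/(ζω_n) = 13.6 s.

t_s ≈ 13.6 s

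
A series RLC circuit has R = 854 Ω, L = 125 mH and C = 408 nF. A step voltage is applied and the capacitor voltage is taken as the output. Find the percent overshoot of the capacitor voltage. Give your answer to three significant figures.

For a series RLC circuit (capacitor voltage as output), ω_n = 1/√(LC) = 1/√(125 mH · 408 nF) = 4430 rad/s.
ζ = (R/2)·√(C/L) = (854/2)·√(408 nF/125 mH) = 0.771.
%OS = 100·exp(−πζ/√(1−ζ²)) = 2.22%.

%OS ≈ 2.22%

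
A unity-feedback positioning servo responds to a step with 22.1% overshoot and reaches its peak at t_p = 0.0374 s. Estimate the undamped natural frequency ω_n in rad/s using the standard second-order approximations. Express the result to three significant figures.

ω_n ≈ 93.2 rad/s

The overshoot fixes ζ = −ln(OS)/√(π²+ln²(OS)) = 0.433.
From t_p = π/ω_d, ω_d = π/0.0374 = 84.0 rad/s, so ω_n = ω_d/√(1−ζ²) = 93.2 rad/s.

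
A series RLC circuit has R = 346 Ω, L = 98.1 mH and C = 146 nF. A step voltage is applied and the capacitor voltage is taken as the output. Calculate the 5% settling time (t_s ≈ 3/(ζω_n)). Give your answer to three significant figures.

t_s ≈ 0.00170 s

For a series RLC circuit (capacitor voltage as output), ω_n = 1/√(LC) = 1/√(98.1 mH · 146 nF) = 8360 rad/s.
ζ = (R/2)·√(C/L) = (346/2)·√(146 nF/98.1 mH) = 0.211.
t_s ≈ 3/(ζω_n) = 0.00170 s.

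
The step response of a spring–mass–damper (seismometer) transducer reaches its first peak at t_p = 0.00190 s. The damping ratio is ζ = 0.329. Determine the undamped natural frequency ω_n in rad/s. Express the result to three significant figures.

ω_n ≈ 1750 rad/s

Peak time t_p = π/ω_d, so ω_d = π/t_p = π/0.00190 = 1650 rad/s.
ω_n = ω_d/√(1−ζ²) = 1650/√0.892 = 1750 rad/s.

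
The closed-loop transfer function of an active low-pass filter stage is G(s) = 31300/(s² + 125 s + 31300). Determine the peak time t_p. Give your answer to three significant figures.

t_p ≈ 0.0190 s

ω_n = √31300 = 177 rad/s; ζ = 125/(2·177) = 0.353.
The damped frequency ω_d = ω_n√(1−ζ²) = 166 rad/s. Then t_p = π/ω_d = 0.0190 s.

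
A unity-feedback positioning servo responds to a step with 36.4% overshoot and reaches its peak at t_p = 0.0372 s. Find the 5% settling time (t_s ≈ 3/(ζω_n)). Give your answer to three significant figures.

From the overshoot, ζ = −ln(OS)/√(π²+ln²(OS)) = 0.306.
From t_p = π/ω_d, ω_d = π/0.0372 = 84.5 rad/s, so ω_n = ω_d/√(1−ζ²) = 88.7 rad/s.
t_s ≈ 3/(ζω_n) = 3/(0.306·88.7) = 0.110 s.

t_s ≈ 0.110 s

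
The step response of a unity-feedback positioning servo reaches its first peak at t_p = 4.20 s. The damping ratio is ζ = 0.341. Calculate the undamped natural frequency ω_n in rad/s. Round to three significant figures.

ω_n ≈ 0.796 rad/s

Peak time t_p = π/ω_d, so ω_d = π/t_p = π/4.20 = 0.748 rad/s.
ω_n = ω_d/√(1−ζ²) = 0.748/√0.884 = 0.796 rad/s.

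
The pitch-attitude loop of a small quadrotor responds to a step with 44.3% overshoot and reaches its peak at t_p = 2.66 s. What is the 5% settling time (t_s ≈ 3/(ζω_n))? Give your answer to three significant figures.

ζ from %OS: ζ = |ln 0.443|/√(π²+ln²0.443) = 0.251.
t_p = π/ω_d ⇒ ω_d = 1.18 rad/s; then ω_n = ω_d/√(1−ζ²) = 1.22 rad/s.
t_s ≈ 3/(ζω_n) = 3/(0.251·1.22) = 9.80 s.

t_s ≈ 9.80 s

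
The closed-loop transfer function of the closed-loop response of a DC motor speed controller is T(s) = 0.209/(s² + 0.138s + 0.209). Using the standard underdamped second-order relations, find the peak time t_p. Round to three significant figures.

t_p ≈ 6.95 s

Comparing the denominator to s² + 2ζω_n s + ω_n²: ω_n = √0.209 = 0.457 rad/s, and 2ζω_n = 0.138 so ζ = 0.138/(2·0.457) = 0.151.
ω_d = ω_n√(1−ζ²) = 0.452 rad/s. Then t_p = π/ω_d = 6.95 s.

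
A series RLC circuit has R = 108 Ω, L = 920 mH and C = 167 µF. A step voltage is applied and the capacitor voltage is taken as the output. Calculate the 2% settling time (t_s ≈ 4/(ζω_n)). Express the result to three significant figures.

For a series RLC circuit (capacitor voltage as output), ω_n = 1/√(LC) = 1/√(920 mH · 167 µF) = 80.7 rad/s.
ζ = (R/2)·√(C/L) = (108/2)·√(167 µF/920 mH) = 0.728.
t_s ≈ 4/(ζω_n) = 0.0681 s.

t_s ≈ 0.0681 s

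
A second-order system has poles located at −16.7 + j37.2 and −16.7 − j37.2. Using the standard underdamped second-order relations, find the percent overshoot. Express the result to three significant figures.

%OS ≈ 24.4%

|pole| = ω_n = √(16.7² + 37.2²) = 40.8 rad/s; ζ = cos θ = σ/ω_n = 0.410.
%OS = 100 e^{−πζ/√(1−ζ²)} with ζ = 0.410 gives 24.4%.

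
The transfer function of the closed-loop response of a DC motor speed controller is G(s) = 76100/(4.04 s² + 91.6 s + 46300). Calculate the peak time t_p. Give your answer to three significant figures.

Dividing through by 4.04: denominator becomes s² + 22.67 s + 11460.
So ω_n = √11460 = 107 rad/s and ζ = 22.67/(2·107) = 0.106.
The damped frequency ω_d = ω_n√(1−ζ²) = 106 rad/s. t_p = π/ω_d = 0.0295 s.

t_p ≈ 0.0295 s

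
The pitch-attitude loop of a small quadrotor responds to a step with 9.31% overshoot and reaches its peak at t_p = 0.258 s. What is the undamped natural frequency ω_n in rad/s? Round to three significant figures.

From the overshoot, ζ = −ln(OS)/√(π²+ln²(OS)) = 0.603.
From t_p = π/ω_d, ω_d = π/0.258 = 12.2 rad/s, so ω_n = ω_d/√(1−ζ²) = 15.3 rad/s.

ω_n ≈ 15.3 rad/s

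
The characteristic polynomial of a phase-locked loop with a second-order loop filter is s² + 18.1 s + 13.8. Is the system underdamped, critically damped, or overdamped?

overdamped

a² − 4b = 270 > 0 (two distinct real roots); the system is overdamped.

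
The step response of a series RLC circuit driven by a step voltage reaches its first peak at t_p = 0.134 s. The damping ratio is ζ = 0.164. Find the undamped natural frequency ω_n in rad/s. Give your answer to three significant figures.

Peak time t_p = π/ω_d, so ω_d = π/t_p = π/0.134 = 23.4 rad/s.
ω_n = ω_d/√(1−ζ²) = 23.4/√0.973 = 23.8 rad/s.

ω_n ≈ 23.8 rad/s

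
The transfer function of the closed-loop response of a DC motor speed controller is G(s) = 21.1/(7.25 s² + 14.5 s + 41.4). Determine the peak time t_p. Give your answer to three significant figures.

t_p ≈ 1.45 s

Dividing through by 7.25: denominator becomes s² + 2.000 s + 5.710.
So ω_n = √5.710 = 2.39 rad/s and ζ = 2.000/(2·2.39) = 0.418.
ω_d = 2.39·√(1 − 0.418²) = 2.17 rad/s. t_p = π/ω_d = 1.45 s.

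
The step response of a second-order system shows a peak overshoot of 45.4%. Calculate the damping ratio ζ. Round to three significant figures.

ζ = −ln(OS)/√(π² + (ln OS)²). With OS = 0.454, ln OS = −0.7897 and ζ = 0.7897/3.239 = 0.244.

ζ ≈ 0.244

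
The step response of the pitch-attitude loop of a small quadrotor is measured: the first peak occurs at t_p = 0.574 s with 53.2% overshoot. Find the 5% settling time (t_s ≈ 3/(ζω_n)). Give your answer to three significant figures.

t_s ≈ 2.73 s

ζ from %OS: ζ = |ln 0.532|/√(π²+ln²0.532) = 0.197.
From t_p = π/ω_d, ω_d = π/0.574 = 5.47 rad/s, so ω_n = ω_d/√(1−ζ²) = 5.58 rad/s.
t_s ≈ 3/(ζω_n) = 3/(0.197·5.58) = 2.73 s.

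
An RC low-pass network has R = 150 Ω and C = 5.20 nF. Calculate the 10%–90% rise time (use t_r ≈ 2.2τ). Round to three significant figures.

t_r ≈ 0.00000172 s

τ = RC = 150 × 5.20 nF = 0.000000780 s.
t_r ≈ 2.2τ = 0.00000172 s.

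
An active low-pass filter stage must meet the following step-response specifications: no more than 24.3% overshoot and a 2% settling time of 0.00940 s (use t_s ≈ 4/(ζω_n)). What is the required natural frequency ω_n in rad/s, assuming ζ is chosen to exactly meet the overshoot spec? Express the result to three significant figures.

ω_n ≈ 1040 rad/s

From %OS = 100·exp(−πζ/√(1−ζ²)), invert to get ζ = −ln(OS)/√(π² + ln²(OS)) with OS = 0.243.
−ln 0.243 = 1.415, so ζ = 1.415/√(π² + 2.001) = 0.411.
Then ω_n = 4/(ζ t_s) = 4/(0.411 × 0.00940) = 1040 rad/s.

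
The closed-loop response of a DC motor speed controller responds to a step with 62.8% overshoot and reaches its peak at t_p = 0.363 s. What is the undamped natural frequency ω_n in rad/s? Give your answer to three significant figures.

The overshoot fixes ζ = −ln(OS)/√(π²+ln²(OS)) = 0.146.
t_p = π/ω_d ⇒ ω_d = 8.65 rad/s; then ω_n = ω_d/√(1−ζ²) = 8.75 rad/s.

ω_n ≈ 8.75 rad/s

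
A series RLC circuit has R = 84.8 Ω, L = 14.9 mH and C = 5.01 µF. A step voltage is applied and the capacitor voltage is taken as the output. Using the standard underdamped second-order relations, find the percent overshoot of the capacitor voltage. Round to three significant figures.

For a series RLC circuit (capacitor voltage as output), ω_n = 1/√(LC) = 1/√(14.9 mH · 5.01 µF) = 3660 rad/s.
ζ = (R/2)·√(C/L) = (84.8/2)·√(5.01 µF/14.9 mH) = 0.777.
Overshoot: exp(−π·0.777/√(1−0.777²)) = 0.0206, i.e. 2.06%.

%OS ≈ 2.06%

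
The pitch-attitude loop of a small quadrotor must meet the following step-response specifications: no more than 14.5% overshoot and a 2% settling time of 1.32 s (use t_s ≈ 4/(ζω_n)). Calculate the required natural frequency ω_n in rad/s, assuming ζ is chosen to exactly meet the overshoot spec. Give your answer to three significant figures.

ω_n ≈ 5.79 rad/s

ζ = −ln(OS)/√(π² + (ln OS)²). With OS = 0.145, ln OS = −1.931 and ζ = 1.931/3.688 = 0.524.
Then ω_n = 4/(ζ t_s) = 4/(0.524 × 1.32) = 5.79 rad/s.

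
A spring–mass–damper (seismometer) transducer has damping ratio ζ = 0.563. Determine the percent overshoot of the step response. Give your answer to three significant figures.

For an underdamped second-order system, %OS = 100·exp(−πζ/√(1−ζ²)).
πζ/√(1−ζ²) = π·0.563/√(1−0.317) = 2.140, so %OS = 100·e^(−2.140) = 11.8%.

%OS ≈ 11.8%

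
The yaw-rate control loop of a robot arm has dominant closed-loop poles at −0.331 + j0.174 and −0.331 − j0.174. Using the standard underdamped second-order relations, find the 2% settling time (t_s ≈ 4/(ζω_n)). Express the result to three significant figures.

For poles at −σ ± jω_d, ζω_n = σ = 0.331, so t_s ≈ 4/σ = 12.1 s.

t_s ≈ 12.1 s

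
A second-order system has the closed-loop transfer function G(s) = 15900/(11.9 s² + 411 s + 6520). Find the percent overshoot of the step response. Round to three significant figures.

%OS ≈ 3.23%

Dividing through by 11.9: denominator becomes s² + 34.54 s + 547.9.
So ω_n = √547.9 = 23.4 rad/s and ζ = 34.54/(2·23.4) = 0.738.
Overshoot: exp(−π·0.738/√(1−0.738²)) = 0.0323, i.e. 3.23%.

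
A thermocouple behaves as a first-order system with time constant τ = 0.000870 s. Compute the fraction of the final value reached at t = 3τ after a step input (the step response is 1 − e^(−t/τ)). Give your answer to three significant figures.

y(t)/y_∞ = 1 − e^(−t/τ) = 1 − e^(−3) = 1 − e^(−3.00) = 0.950.

y/y_∞ ≈ 0.950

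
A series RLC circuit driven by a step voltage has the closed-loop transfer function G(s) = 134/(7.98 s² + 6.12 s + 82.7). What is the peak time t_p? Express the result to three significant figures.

t_p ≈ 0.983 s

Dividing through by 7.98: denominator becomes s² + 0.7669 s + 10.36.
So ω_n = √10.36 = 3.22 rad/s and ζ = 0.7669/(2·3.22) = 0.119.
ω_d = ω_n√(1−ζ²) = 3.20 rad/s. t_p = π/ω_d = 0.983 s.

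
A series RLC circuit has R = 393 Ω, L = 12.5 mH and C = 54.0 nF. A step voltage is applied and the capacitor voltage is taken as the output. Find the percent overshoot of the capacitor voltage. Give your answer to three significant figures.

%OS ≈ 24.5%

For a series RLC circuit (capacitor voltage as output), ω_n = 1/√(LC) = 1/√(12.5 mH · 54.0 nF) = 38500 rad/s.
ζ = (R/2)·√(C/L) = (393/2)·√(54.0 nF/12.5 mH) = 0.408.
%OS = 100 e^{−πζ/√(1−ζ²)} with ζ = 0.408 gives 24.5%.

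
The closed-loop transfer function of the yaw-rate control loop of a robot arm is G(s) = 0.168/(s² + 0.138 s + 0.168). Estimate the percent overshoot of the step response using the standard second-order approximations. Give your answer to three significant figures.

%OS ≈ 58.5%

ω_n = √0.168 = 0.410 rad/s; ζ = 0.138/(2·0.410) = 0.168.
Overshoot: exp(−π·0.168/√(1−0.168²)) = 0.585, i.e. 58.5%.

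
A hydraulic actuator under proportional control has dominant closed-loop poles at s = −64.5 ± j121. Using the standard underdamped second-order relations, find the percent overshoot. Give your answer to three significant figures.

%OS ≈ 18.7%

With σ = 64.5, ω_d = 121: ω_n = √(σ²+ω_d²) = 137 rad/s, ζ = σ/ω_n = 0.470.
%OS = 100 e^{−πζ/√(1−ζ²)} with ζ = 0.470 gives 18.7%.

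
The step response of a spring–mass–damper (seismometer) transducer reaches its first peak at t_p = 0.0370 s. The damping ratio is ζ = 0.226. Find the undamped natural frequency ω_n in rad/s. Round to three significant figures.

Peak time t_p = π/ω_d, so ω_d = π/t_p = π/0.0370 = 84.9 rad/s.
ω_n = ω_d/√(1−ζ²) = 84.9/√0.949 = 87.2 rad/s.

ω_n ≈ 87.2 rad/s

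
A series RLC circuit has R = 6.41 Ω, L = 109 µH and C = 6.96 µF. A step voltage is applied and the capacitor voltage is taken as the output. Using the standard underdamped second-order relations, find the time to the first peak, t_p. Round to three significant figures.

t_p ≈ 0.000148 s

For a series RLC circuit (capacitor voltage as output), ω_n = 1/√(LC) = 1/√(109 µH · 6.96 µF) = 36300 rad/s.
ζ = (R/2)·√(C/L) = (6.41/2)·√(6.96 µF/109 µH) = 0.810.
The damped frequency ω_d = ω_n√(1−ζ²) = 21300 rad/s. t_p = π/ω_d = 0.000148 s.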